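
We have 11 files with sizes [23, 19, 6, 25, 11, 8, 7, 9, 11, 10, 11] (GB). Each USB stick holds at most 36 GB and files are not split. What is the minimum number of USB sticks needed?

Total = 25 + 23 + 19 + 11 + 11 + 11 + 10 + 9 + 8 + 7 + 6 = 140 GB.
Lower bound: ⌈140/36⌉ = 4 USB sticks.
A packing using 4 USB sticks:
  USB stick 1: 25 + 11 = 36
  USB stick 2: 23 + 11 = 34
  USB stick 3: 19 + 11 + 6 = 36
  USB stick 4: 10 + 9 + 8 + 7 = 34
This matches the lower bound, so 4 is optimal.

4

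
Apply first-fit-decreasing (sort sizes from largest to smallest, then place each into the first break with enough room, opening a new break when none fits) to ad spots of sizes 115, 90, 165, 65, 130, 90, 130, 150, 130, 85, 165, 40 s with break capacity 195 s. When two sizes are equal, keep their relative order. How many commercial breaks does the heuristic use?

9

Sorted descending: 165, 165, 150, 130, 130, 130, 115, 90, 90, 85, 65, 40.
  165 → break 1 (new)  [load 165/195]
  165 → break 2 (new)  [load 165/195]
  150 → break 3 (new)  [load 150/195]
  130 → break 4 (new)  [load 130/195]
  130 → break 5 (new)  [load 130/195]
  130 → break 6 (new)  [load 130/195]
  115 → break 7 (new)  [load 115/195]
  90 → break 8 (new)  [load 90/195]
  90 → break 8  [load 180/195]
  85 → break 9 (new)  [load 85/195]
  65 → break 4  [load 195/195]
  40 → break 3  [load 190/195]
9 commercial breaks opened.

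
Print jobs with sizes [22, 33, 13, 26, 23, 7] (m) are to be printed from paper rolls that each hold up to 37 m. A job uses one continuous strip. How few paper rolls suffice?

4

Total = 33 + 26 + 23 + 22 + 13 + 7 = 124 m.
Lower bound: ⌈124/37⌉ = 4 paper rolls.
A packing using 4 paper rolls:
  roll 1: 33 = 33
  roll 2: 26 + 7 = 33
  roll 3: 23 + 13 = 36
  roll 4: 22 = 22
This matches the lower bound, so 4 is optimal.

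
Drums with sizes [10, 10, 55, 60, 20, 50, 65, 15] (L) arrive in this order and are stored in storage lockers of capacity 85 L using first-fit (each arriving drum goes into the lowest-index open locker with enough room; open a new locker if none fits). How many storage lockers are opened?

  10 → locker 1 (new)  [load 10/85]
  10 → locker 1  [load 20/85]
  55 → locker 1  [load 75/85]
  60 → locker 2 (new)  [load 60/85]
  20 → locker 2  [load 80/85]
  50 → locker 3 (new)  [load 50/85]
  65 → locker 4 (new)  [load 65/85]
  15 → locker 3  [load 65/85]
4 storage lockers opened.

4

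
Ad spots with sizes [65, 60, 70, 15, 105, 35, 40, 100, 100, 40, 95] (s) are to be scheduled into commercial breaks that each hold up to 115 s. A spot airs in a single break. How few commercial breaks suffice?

Total = 105 + 100 + 100 + 95 + 70 + 65 + 60 + 40 + 40 + 35 + 15 = 725 s.
Lower bound: ⌈725/115⌉ = 7 commercial breaks.
A packing using 7 commercial breaks:
  break 1: 105 = 105
  break 2: 100 + 15 = 115
  break 3: 100 = 100
  break 4: 95 = 95
  break 5: 70 + 40 = 110
  break 6: 65 + 40 = 105
  break 7: 60 + 35 = 95
This matches the lower bound, so 7 is optimal.

7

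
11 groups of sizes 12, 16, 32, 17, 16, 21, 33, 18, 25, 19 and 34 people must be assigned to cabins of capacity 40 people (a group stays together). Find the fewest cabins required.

Total = 34 + 33 + 32 + 25 + 21 + 19 + 18 + 17 + 16 + 16 + 12 = 243 people.
Lower bound: ⌈243/40⌉ = 7 cabins.
A packing using 7 cabins:
  cabin 1: 34 = 34
  cabin 2: 33 = 33
  cabin 3: 32 = 32
  cabin 4: 25 + 12 = 37
  cabin 5: 21 + 19 = 40
  cabin 6: 18 + 17 = 35
  cabin 7: 16 + 16 = 32
This matches the lower bound, so 7 is optimal.

7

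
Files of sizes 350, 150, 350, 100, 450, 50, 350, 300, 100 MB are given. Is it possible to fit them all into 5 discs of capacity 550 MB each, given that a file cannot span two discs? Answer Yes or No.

A valid assignment using 5 discs:
  disc 1: 450 + 100 = 550
  disc 2: 350 + 150 + 50 = 550
  disc 3: 350 + 100 = 450
  disc 4: 350 = 350
  disc 5: 300 = 300
Every load is within 550 MB, so 5 discs suffice.

Yes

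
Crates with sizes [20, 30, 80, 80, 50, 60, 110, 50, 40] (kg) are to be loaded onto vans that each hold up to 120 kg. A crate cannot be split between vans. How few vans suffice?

Total = 110 + 80 + 80 + 60 + 50 + 50 + 40 + 30 + 20 = 520 kg.
Lower bound: ⌈520/120⌉ = 5 vans.
A packing using 5 vans:
  van 1: 110 = 110
  van 2: 80 + 40 = 120
  van 3: 80 + 30 = 110
  van 4: 60 + 50 = 110
  van 5: 50 + 20 = 70
This matches the lower bound, so 5 is optimal.

5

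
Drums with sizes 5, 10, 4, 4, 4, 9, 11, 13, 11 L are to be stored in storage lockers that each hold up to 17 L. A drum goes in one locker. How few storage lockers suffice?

Total = 13 + 11 + 11 + 10 + 9 + 5 + 4 + 4 + 4 = 71 L.
Lower bound: ⌈71/17⌉ = 5 storage lockers.
A packing using 5 storage lockers:
  locker 1: 13 + 4 = 17
  locker 2: 11 + 5 = 16
  locker 3: 11 + 4 = 15
  locker 4: 10 + 4 = 14
  locker 5: 9 = 9
This matches the lower bound, so 5 is optimal.

5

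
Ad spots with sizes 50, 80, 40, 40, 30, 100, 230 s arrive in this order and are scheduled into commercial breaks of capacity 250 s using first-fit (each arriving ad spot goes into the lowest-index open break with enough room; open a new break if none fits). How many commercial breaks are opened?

3

  50 → break 1 (new)  [load 50/250]
  80 → break 1  [load 130/250]
  40 → break 1  [load 170/250]
  40 → break 1  [load 210/250]
  30 → break 1  [load 240/250]
  100 → break 2 (new)  [load 100/250]
  230 → break 3 (new)  [load 230/250]
3 commercial breaks opened.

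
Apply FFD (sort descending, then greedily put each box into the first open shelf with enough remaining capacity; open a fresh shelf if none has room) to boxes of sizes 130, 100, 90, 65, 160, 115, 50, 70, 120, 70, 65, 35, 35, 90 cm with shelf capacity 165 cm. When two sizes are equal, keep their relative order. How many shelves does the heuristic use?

8

Sorted descending: 160, 130, 120, 115, 100, 90, 90, 70, 70, 65, 65, 50, 35, 35.
  160 → shelf 1 (new)  [load 160/165]
  130 → shelf 2 (new)  [load 130/165]
  120 → shelf 3 (new)  [load 120/165]
  115 → shelf 4 (new)  [load 115/165]
  100 → shelf 5 (new)  [load 100/165]
  90 → shelf 6 (new)  [load 90/165]
  90 → shelf 7 (new)  [load 90/165]
  70 → shelf 6  [load 160/165]
  70 → shelf 7  [load 160/165]
  65 → shelf 5  [load 165/165]
  65 → shelf 8 (new)  [load 65/165]
  50 → shelf 4  [load 165/165]
  35 → shelf 2  [load 165/165]
  35 → shelf 3  [load 155/165]
8 shelves opened.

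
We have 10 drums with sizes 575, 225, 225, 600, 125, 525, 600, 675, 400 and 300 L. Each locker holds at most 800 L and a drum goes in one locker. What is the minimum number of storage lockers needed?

Total = 675 + 600 + 600 + 575 + 525 + 400 + 300 + 225 + 225 + 125 = 4250 L.
Lower bound: ⌈4250/800⌉ = 6 storage lockers.
A packing using 6 storage lockers:
  locker 1: 675 + 125 = 800
  locker 2: 600 = 600
  locker 3: 600 = 600
  locker 4: 575 + 225 = 800
  locker 5: 525 + 225 = 750
  locker 6: 400 + 300 = 700
This matches the lower bound, so 6 is optimal.

6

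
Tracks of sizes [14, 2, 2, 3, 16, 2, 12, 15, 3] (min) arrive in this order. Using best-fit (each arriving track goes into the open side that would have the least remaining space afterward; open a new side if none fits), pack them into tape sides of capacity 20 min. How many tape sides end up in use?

4

  14 → side 1 (new)  [load 14/20]
  2 → side 1  [load 16/20]
  2 → side 1  [load 18/20]
  3 → side 2 (new)  [load 3/20]
  16 → side 2  [load 19/20]
  2 → side 1  [load 20/20]
  12 → side 3 (new)  [load 12/20]
  15 → side 4 (new)  [load 15/20]
  3 → side 4  [load 18/20]
4 tape sides opened.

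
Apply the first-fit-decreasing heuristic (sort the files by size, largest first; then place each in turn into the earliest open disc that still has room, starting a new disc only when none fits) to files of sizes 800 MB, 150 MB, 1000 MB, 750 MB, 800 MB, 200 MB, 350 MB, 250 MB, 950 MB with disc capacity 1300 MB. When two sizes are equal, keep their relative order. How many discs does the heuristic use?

5

Sorted descending: 1000, 950, 800, 800, 750, 350, 250, 200, 150.
  1000 → disc 1 (new)  [load 1000/1300]
  950 → disc 2 (new)  [load 950/1300]
  800 → disc 3 (new)  [load 800/1300]
  800 → disc 4 (new)  [load 800/1300]
  750 → disc 5 (new)  [load 750/1300]
  350 → disc 2  [load 1300/1300]
  250 → disc 1  [load 1250/1300]
  200 → disc 3  [load 1000/1300]
  150 → disc 3  [load 1150/1300]
5 discs opened.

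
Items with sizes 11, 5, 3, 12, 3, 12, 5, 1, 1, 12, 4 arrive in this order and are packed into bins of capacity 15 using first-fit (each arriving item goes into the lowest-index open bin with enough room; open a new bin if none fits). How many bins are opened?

  11 → bin 1 (new)  [load 11/15]
  5 → bin 2 (new)  [load 5/15]
  3 → bin 1  [load 14/15]
  12 → bin 3 (new)  [load 12/15]
  3 → bin 2  [load 8/15]
  12 → bin 4 (new)  [load 12/15]
  5 → bin 2  [load 13/15]
  1 → bin 1  [load 15/15]
  1 → bin 2  [load 14/15]
  12 → bin 5 (new)  [load 12/15]
  4 → bin 6 (new)  [load 4/15]
6 bins opened.

6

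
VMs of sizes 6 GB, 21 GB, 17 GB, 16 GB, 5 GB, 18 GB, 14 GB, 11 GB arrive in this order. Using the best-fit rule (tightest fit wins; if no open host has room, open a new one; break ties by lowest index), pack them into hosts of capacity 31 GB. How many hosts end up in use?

4

  6 → host 1 (new)  [load 6/31]
  21 → host 1  [load 27/31]
  17 → host 2 (new)  [load 17/31]
  16 → host 3 (new)  [load 16/31]
  5 → host 2  [load 22/31]
  18 → host 4 (new)  [load 18/31]
  14 → host 3  [load 30/31]
  11 → host 4  [load 29/31]
4 hosts opened.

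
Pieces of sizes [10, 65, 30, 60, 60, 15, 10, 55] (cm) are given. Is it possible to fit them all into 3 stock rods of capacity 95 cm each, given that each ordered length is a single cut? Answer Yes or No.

No

Total = 305 cm; ⌈305/95⌉ = 4.
At least 4 stock rods are required, but only 3 are allowed.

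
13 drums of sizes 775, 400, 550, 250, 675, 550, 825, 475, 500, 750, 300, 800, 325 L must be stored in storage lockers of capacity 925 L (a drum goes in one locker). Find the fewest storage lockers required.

Total = 825 + 800 + 775 + 750 + 675 + 550 + 550 + 500 + 475 + 400 + 325 + 300 + 250 = 7175 L.
Lower bound: ⌈7175/925⌉ = 8 storage lockers.
Also, 9 drums each exceed 925/2 L, and no two of those can share a locker, so at least 9 storage lockers are needed.
A packing using 9 storage lockers:
  locker 1: 825 = 825
  locker 2: 800 = 800
  locker 3: 775 = 775
  locker 4: 750 = 750
  locker 5: 675 + 250 = 925
  locker 6: 550 + 325 = 875
  locker 7: 550 + 300 = 850
  locker 8: 500 + 400 = 900
  locker 9: 475 = 475
This matches the lower bound, so 9 is optimal.

9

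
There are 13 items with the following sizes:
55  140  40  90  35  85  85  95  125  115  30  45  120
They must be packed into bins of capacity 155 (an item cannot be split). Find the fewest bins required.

Total = 140 + 125 + 120 + 115 + 95 + 90 + 85 + 85 + 55 + 45 + 40 + 35 + 30 = 1060.
Lower bound: ⌈1060/155⌉ = 7 bins.
Also, 8 items each exceed 155/2, and no two of those can share a bin, so at least 8 bins are needed.
A packing using 8 bins:
  bin 1: 140 = 140
  bin 2: 125 + 30 = 155
  bin 3: 120 + 35 = 155
  bin 4: 115 + 40 = 155
  bin 5: 95 + 55 = 150
  bin 6: 90 + 45 = 135
  bin 7: 85 = 85
  bin 8: 85 = 85
This matches the lower bound, so 8 is optimal.

8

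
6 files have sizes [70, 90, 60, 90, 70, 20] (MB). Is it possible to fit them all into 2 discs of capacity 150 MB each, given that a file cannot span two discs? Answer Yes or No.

Total = 400 MB; ⌈400/150⌉ = 3.
At least 3 discs are required, but only 2 are allowed.

No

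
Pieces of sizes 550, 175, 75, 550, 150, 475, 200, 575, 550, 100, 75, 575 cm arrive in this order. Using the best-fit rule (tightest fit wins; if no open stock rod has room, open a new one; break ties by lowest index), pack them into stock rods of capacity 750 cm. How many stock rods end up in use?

6

  550 → stock rod 1 (new)  [load 550/750]
  175 → stock rod 1  [load 725/750]
  75 → stock rod 2 (new)  [load 75/750]
  550 → stock rod 2  [load 625/750]
  150 → stock rod 3 (new)  [load 150/750]
  475 → stock rod 3  [load 625/750]
  200 → stock rod 4 (new)  [load 200/750]
  575 → stock rod 5 (new)  [load 575/750]
  550 → stock rod 4  [load 750/750]
  100 → stock rod 2  [load 725/750]
  75 → stock rod 3  [load 700/750]
  575 → stock rod 6 (new)  [load 575/750]
6 stock rods opened.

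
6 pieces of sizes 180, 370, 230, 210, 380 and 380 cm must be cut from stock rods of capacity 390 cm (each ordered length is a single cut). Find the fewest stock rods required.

5

Total = 380 + 380 + 370 + 230 + 210 + 180 = 1750 cm.
Lower bound: ⌈1750/390⌉ = 5 stock rods.
A packing using 5 stock rods:
  stock rod 1: 380 = 380
  stock rod 2: 380 = 380
  stock rod 3: 370 = 370
  stock rod 4: 230 = 230
  stock rod 5: 210 + 180 = 390
This matches the lower bound, so 5 is optimal.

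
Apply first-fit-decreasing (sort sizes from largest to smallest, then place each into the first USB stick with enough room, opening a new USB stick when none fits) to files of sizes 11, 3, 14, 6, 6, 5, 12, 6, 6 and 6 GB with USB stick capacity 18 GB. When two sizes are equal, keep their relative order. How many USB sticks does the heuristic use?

5

Sorted descending: 14, 12, 11, 6, 6, 6, 6, 6, 5, 3.
  14 → USB stick 1 (new)  [load 14/18]
  12 → USB stick 2 (new)  [load 12/18]
  11 → USB stick 3 (new)  [load 11/18]
  6 → USB stick 2  [load 18/18]
  6 → USB stick 3  [load 17/18]
  6 → USB stick 4 (new)  [load 6/18]
  6 → USB stick 4  [load 12/18]
  6 → USB stick 4  [load 18/18]
  5 → USB stick 5 (new)  [load 5/18]
  3 → USB stick 1  [load 17/18]
5 USB sticks opened.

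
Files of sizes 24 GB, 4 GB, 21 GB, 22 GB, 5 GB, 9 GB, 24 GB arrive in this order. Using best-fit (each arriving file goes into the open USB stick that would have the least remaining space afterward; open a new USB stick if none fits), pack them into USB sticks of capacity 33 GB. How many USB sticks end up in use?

  24 → USB stick 1 (new)  [load 24/33]
  4 → USB stick 1  [load 28/33]
  21 → USB stick 2 (new)  [load 21/33]
  22 → USB stick 3 (new)  [load 22/33]
  5 → USB stick 1  [load 33/33]
  9 → USB stick 3  [load 31/33]
  24 → USB stick 4 (new)  [load 24/33]
4 USB sticks opened.

4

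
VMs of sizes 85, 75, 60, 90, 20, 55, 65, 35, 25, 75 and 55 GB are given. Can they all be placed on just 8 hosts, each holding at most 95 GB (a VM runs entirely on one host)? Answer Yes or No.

Yes

A valid assignment using 8 hosts:
  host 1: 90 = 90
  host 2: 85 = 85
  host 3: 75 + 20 = 95
  host 4: 75 = 75
  host 5: 65 + 25 = 90
  host 6: 60 + 35 = 95
  host 7: 55 = 55
  host 8: 55 = 55
Every load is within 95 GB, so 8 hosts suffice.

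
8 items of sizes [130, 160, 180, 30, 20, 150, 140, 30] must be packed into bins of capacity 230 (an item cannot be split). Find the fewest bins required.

5

Total = 180 + 160 + 150 + 140 + 130 + 30 + 30 + 20 = 840.
Lower bound: ⌈840/230⌉ = 4 bins.
Also, 5 items each exceed 115, and no two of those can share a bin, so at least 5 bins are needed.
A packing using 5 bins:
  bin 1: 180 + 30 + 20 = 230
  bin 2: 160 + 30 = 190
  bin 3: 150 = 150
  bin 4: 140 = 140
  bin 5: 130 = 130
This matches the lower bound, so 5 is optimal.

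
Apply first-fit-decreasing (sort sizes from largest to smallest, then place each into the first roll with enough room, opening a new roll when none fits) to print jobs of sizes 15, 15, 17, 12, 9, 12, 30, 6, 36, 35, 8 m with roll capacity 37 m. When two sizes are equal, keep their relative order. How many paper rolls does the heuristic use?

Sorted descending: 36, 35, 30, 17, 15, 15, 12, 12, 9, 8, 6.
  36 → roll 1 (new)  [load 36/37]
  35 → roll 2 (new)  [load 35/37]
  30 → roll 3 (new)  [load 30/37]
  17 → roll 4 (new)  [load 17/37]
  15 → roll 4  [load 32/37]
  15 → roll 5 (new)  [load 15/37]
  12 → roll 5  [load 27/37]
  12 → roll 6 (new)  [load 12/37]
  9 → roll 5  [load 36/37]
  8 → roll 6  [load 20/37]
  6 → roll 3  [load 36/37]
6 paper rolls opened.

6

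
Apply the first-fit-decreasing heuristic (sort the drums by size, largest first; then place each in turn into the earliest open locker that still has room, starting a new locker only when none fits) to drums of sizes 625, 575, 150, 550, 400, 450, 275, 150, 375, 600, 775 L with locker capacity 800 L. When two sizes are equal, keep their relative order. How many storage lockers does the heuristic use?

Sorted descending: 775, 625, 600, 575, 550, 450, 400, 375, 275, 150, 150.
  775 → locker 1 (new)  [load 775/800]
  625 → locker 2 (new)  [load 625/800]
  600 → locker 3 (new)  [load 600/800]
  575 → locker 4 (new)  [load 575/800]
  550 → locker 5 (new)  [load 550/800]
  450 → locker 6 (new)  [load 450/800]
  400 → locker 7 (new)  [load 400/800]
  375 → locker 7  [load 775/800]
  275 → locker 6  [load 725/800]
  150 → locker 2  [load 775/800]
  150 → locker 3  [load 750/800]
7 storage lockers opened.

7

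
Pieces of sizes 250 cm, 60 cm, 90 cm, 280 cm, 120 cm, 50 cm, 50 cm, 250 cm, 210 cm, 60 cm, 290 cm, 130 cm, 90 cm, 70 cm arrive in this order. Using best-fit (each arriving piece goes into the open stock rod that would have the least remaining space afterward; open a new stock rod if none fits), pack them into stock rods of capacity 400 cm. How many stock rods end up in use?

6

  250 → stock rod 1 (new)  [load 250/400]
  60 → stock rod 1  [load 310/400]
  90 → stock rod 1  [load 400/400]
  280 → stock rod 2 (new)  [load 280/400]
  120 → stock rod 2  [load 400/400]
  50 → stock rod 3 (new)  [load 50/400]
  50 → stock rod 3  [load 100/400]
  250 → stock rod 3  [load 350/400]
  210 → stock rod 4 (new)  [load 210/400]
  60 → stock rod 4  [load 270/400]
  290 → stock rod 5 (new)  [load 290/400]
  130 → stock rod 4  [load 400/400]
  90 → stock rod 5  [load 380/400]
  70 → stock rod 6 (new)  [load 70/400]
6 stock rods opened.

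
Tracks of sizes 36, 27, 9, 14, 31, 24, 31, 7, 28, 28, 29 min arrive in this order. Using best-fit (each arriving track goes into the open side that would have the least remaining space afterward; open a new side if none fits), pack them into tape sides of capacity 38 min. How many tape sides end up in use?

  36 → side 1 (new)  [load 36/38]
  27 → side 2 (new)  [load 27/38]
  9 → side 2  [load 36/38]
  14 → side 3 (new)  [load 14/38]
  31 → side 4 (new)  [load 31/38]
  24 → side 3  [load 38/38]
  31 → side 5 (new)  [load 31/38]
  7 → side 4  [load 38/38]
  28 → side 6 (new)  [load 28/38]
  28 → side 7 (new)  [load 28/38]
  29 → side 8 (new)  [load 29/38]
8 tape sides opened.

8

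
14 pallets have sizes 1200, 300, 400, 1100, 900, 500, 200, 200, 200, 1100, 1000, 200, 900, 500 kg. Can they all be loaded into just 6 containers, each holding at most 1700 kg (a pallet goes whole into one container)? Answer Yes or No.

A valid assignment using 6 containers:
  container 1: 1200 + 500 = 1700
  container 2: 1100 + 500 = 1600
  container 3: 1100 + 400 + 200 = 1700
  container 4: 1000 + 300 + 200 + 200 = 1700
  container 5: 900 + 200 = 1100
  container 6: 900 = 900
Every load is within 1700 kg, so 6 containers suffice.

Yes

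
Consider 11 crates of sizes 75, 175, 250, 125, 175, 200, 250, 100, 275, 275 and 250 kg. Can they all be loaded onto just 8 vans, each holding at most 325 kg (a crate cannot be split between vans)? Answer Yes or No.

A valid assignment using 8 vans:
  van 1: 275 = 275
  van 2: 275 = 275
  van 3: 250 + 75 = 325
  van 4: 250 = 250
  van 5: 250 = 250
  van 6: 200 + 125 = 325
  van 7: 175 + 100 = 275
  van 8: 175 = 175
Every load is within 325 kg, so 8 vans suffice.

Yes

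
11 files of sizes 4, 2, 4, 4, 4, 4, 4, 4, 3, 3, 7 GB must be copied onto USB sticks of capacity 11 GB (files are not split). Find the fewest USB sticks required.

4

Total = 7 + 4 + 4 + 4 + 4 + 4 + 4 + 4 + 3 + 3 + 2 = 43 GB.
Lower bound: ⌈43/11⌉ = 4 USB sticks.
A packing using 4 USB sticks:
  USB stick 1: 7 + 4 = 11
  USB stick 2: 4 + 4 + 3 = 11
  USB stick 3: 4 + 4 + 3 = 11
  USB stick 4: 4 + 4 + 2 = 10
This matches the lower bound, so 4 is optimal.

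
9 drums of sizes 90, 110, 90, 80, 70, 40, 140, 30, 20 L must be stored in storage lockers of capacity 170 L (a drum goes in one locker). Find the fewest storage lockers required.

4

Total = 140 + 110 + 90 + 90 + 80 + 70 + 40 + 30 + 20 = 670 L.
Lower bound: ⌈670/170⌉ = 4 storage lockers.
A packing using 4 storage lockers:
  locker 1: 140 + 30 = 170
  locker 2: 110 + 40 + 20 = 170
  locker 3: 90 + 80 = 170
  locker 4: 90 + 70 = 160
This matches the lower bound, so 4 is optimal.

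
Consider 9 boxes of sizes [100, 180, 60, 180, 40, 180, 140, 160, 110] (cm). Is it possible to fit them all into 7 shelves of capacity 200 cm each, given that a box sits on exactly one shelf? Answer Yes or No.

Yes

A valid assignment using 7 shelves:
  shelf 1: 180 = 180
  shelf 2: 180 = 180
  shelf 3: 180 = 180
  shelf 4: 160 + 40 = 200
  shelf 5: 140 + 60 = 200
  shelf 6: 110 = 110
  shelf 7: 100 = 100
Every load is within 200 cm, so 7 shelves suffice.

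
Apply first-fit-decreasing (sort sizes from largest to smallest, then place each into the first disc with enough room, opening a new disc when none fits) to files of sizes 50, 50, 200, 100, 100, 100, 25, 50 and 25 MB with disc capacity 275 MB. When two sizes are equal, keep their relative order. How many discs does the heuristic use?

3

Sorted descending: 200, 100, 100, 100, 50, 50, 50, 25, 25.
  200 → disc 1 (new)  [load 200/275]
  100 → disc 2 (new)  [load 100/275]
  100 → disc 2  [load 200/275]
  100 → disc 3 (new)  [load 100/275]
  50 → disc 1  [load 250/275]
  50 → disc 2  [load 250/275]
  50 → disc 3  [load 150/275]
  25 → disc 1  [load 275/275]
  25 → disc 2  [load 275/275]
3 discs opened.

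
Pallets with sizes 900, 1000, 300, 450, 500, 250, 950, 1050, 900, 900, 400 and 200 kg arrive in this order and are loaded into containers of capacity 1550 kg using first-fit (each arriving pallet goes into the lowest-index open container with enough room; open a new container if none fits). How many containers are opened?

6

  900 → container 1 (new)  [load 900/1550]
  1000 → container 2 (new)  [load 1000/1550]
  300 → container 1  [load 1200/1550]
  450 → container 2  [load 1450/1550]
  500 → container 3 (new)  [load 500/1550]
  250 → container 1  [load 1450/1550]
  950 → container 3  [load 1450/1550]
  1050 → container 4 (new)  [load 1050/1550]
  900 → container 5 (new)  [load 900/1550]
  900 → container 6 (new)  [load 900/1550]
  400 → container 4  [load 1450/1550]
  200 → container 5  [load 1100/1550]
6 containers opened.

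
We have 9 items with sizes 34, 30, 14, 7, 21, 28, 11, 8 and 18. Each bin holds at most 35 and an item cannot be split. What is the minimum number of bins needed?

6

Total = 34 + 30 + 28 + 21 + 18 + 14 + 11 + 8 + 7 = 171.
Lower bound: ⌈171/35⌉ = 5 bins.
A packing using 6 bins:
  bin 1: 34 = 34
  bin 2: 30 = 30
  bin 3: 28 + 7 = 35
  bin 4: 21 + 14 = 35
  bin 5: 18 + 11 = 29
  bin 6: 8 = 8
No arrangement into 5 bins stays within capacity, so 6 is optimal.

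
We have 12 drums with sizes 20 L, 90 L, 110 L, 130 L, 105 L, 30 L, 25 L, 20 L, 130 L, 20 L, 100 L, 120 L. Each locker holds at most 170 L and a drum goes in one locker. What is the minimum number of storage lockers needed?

7

Total = 130 + 130 + 120 + 110 + 105 + 100 + 90 + 30 + 25 + 20 + 20 + 20 = 900 L.
Lower bound: ⌈900/170⌉ = 6 storage lockers.
Also, 7 drums each exceed 85 L, and no two of those can share a locker, so at least 7 storage lockers are needed.
A packing using 7 storage lockers:
  locker 1: 130 + 30 = 160
  locker 2: 130 + 25 = 155
  locker 3: 120 + 20 + 20 = 160
  locker 4: 110 + 20 = 130
  locker 5: 105 = 105
  locker 6: 100 = 100
  locker 7: 90 = 90
This matches the lower bound, so 7 is optimal.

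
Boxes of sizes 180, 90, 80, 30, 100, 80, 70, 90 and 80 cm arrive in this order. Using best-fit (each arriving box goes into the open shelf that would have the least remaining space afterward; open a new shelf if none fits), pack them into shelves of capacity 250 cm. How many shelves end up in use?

4

  180 → shelf 1 (new)  [load 180/250]
  90 → shelf 2 (new)  [load 90/250]
  80 → shelf 2  [load 170/250]
  30 → shelf 1  [load 210/250]
  100 → shelf 3 (new)  [load 100/250]
  80 → shelf 2  [load 250/250]
  70 → shelf 3  [load 170/250]
  90 → shelf 4 (new)  [load 90/250]
  80 → shelf 3  [load 250/250]
4 shelves opened.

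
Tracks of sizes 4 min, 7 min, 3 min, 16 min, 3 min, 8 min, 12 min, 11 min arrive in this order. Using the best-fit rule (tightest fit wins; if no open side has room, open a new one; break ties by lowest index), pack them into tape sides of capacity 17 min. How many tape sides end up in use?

  4 → side 1 (new)  [load 4/17]
  7 → side 1  [load 11/17]
  3 → side 1  [load 14/17]
  16 → side 2 (new)  [load 16/17]
  3 → side 1  [load 17/17]
  8 → side 3 (new)  [load 8/17]
  12 → side 4 (new)  [load 12/17]
  11 → side 5 (new)  [load 11/17]
5 tape sides opened.

5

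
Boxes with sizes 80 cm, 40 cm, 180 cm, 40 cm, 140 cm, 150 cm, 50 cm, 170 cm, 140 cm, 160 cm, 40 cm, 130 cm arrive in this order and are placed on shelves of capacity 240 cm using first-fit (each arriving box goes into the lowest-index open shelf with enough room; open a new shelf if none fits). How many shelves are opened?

  80 → shelf 1 (new)  [load 80/240]
  40 → shelf 1  [load 120/240]
  180 → shelf 2 (new)  [load 180/240]
  40 → shelf 1  [load 160/240]
  140 → shelf 3 (new)  [load 140/240]
  150 → shelf 4 (new)  [load 150/240]
  50 → shelf 1  [load 210/240]
  170 → shelf 5 (new)  [load 170/240]
  140 → shelf 6 (new)  [load 140/240]
  160 → shelf 7 (new)  [load 160/240]
  40 → shelf 2  [load 220/240]
  130 → shelf 8 (new)  [load 130/240]
8 shelves opened.

8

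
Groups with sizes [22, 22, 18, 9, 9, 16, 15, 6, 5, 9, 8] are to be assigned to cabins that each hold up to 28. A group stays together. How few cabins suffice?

Total = 22 + 22 + 18 + 16 + 15 + 9 + 9 + 9 + 8 + 6 + 5 = 139.
Lower bound: ⌈139/28⌉ = 5 cabins.
A packing using 6 cabins:
  cabin 1: 22 + 6 = 28
  cabin 2: 22 + 5 = 27
  cabin 3: 18 + 9 = 27
  cabin 4: 16 + 9 = 25
  cabin 5: 15 + 9 = 24
  cabin 6: 8 = 8
No arrangement into 5 cabins stays within capacity, so 6 is optimal.

6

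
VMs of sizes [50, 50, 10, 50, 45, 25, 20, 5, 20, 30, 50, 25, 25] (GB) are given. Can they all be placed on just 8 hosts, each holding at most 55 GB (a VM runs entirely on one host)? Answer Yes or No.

Yes

A valid assignment using 8 hosts:
  host 1: 50 + 5 = 55
  host 2: 50 = 50
  host 3: 50 = 50
  host 4: 50 = 50
  host 5: 45 + 10 = 55
  host 6: 30 + 25 = 55
  host 7: 25 + 25 = 50
  host 8: 20 + 20 = 40
Every load is within 55 GB, so 8 hosts suffice.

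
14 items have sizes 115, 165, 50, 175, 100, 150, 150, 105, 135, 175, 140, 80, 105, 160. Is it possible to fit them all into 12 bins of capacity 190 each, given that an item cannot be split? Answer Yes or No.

Yes

A valid assignment using 12 bins:
  bin 1: 175 = 175
  bin 2: 175 = 175
  bin 3: 165 = 165
  bin 4: 160 = 160
  bin 5: 150 = 150
  bin 6: 150 = 150
  bin 7: 140 + 50 = 190
  bin 8: 135 = 135
  bin 9: 115 = 115
  bin 10: 105 + 80 = 185
  bin 11: 105 = 105
  bin 12: 100 = 100
Every load is within 190, so 12 bins suffice.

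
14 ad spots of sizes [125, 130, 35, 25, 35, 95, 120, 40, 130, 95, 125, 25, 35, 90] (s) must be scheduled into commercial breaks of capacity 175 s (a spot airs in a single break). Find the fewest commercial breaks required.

Total = 130 + 130 + 125 + 125 + 120 + 95 + 95 + 90 + 40 + 35 + 35 + 35 + 25 + 25 = 1105 s.
Lower bound: ⌈1105/175⌉ = 7 commercial breaks.
Also, 8 ad spots each exceed 175/2 s, and no two of those can share a break, so at least 8 commercial breaks are needed.
A packing using 8 commercial breaks:
  break 1: 130 + 40 = 170
  break 2: 130 + 35 = 165
  break 3: 125 + 35 = 160
  break 4: 125 + 35 = 160
  break 5: 120 + 25 + 25 = 170
  break 6: 95 = 95
  break 7: 95 = 95
  break 8: 90 = 90
This matches the lower bound, so 8 is optimal.

8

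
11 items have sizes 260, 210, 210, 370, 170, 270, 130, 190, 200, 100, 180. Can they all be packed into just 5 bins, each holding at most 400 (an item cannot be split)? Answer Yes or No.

No

Total = 2290; ⌈2290/400⌉ = 6.
At least 6 bins are required, but only 5 are allowed.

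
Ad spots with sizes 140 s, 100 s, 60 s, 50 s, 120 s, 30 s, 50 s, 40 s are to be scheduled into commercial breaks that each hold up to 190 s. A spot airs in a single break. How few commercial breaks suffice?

Total = 140 + 120 + 100 + 60 + 50 + 50 + 40 + 30 = 590 s.
Lower bound: ⌈590/190⌉ = 4 commercial breaks.
A packing using 4 commercial breaks:
  break 1: 140 + 50 = 190
  break 2: 120 + 60 = 180
  break 3: 100 + 50 + 40 = 190
  break 4: 30 = 30
This matches the lower bound, so 4 is optimal.

4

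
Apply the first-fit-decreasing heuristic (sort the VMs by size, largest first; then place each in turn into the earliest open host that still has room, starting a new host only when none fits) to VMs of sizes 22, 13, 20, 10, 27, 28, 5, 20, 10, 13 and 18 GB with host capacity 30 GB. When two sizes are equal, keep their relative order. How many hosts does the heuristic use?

7

Sorted descending: 28, 27, 22, 20, 20, 18, 13, 13, 10, 10, 5.
  28 → host 1 (new)  [load 28/30]
  27 → host 2 (new)  [load 27/30]
  22 → host 3 (new)  [load 22/30]
  20 → host 4 (new)  [load 20/30]
  20 → host 5 (new)  [load 20/30]
  18 → host 6 (new)  [load 18/30]
  13 → host 7 (new)  [load 13/30]
  13 → host 7  [load 26/30]
  10 → host 4  [load 30/30]
  10 → host 5  [load 30/30]
  5 → host 3  [load 27/30]
7 hosts opened.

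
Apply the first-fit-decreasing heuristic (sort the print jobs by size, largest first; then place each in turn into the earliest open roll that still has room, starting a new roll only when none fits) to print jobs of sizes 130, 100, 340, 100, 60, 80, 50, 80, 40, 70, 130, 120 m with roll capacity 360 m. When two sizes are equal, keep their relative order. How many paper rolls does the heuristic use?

Sorted descending: 340, 130, 130, 120, 100, 100, 80, 80, 70, 60, 50, 40.
  340 → roll 1 (new)  [load 340/360]
  130 → roll 2 (new)  [load 130/360]
  130 → roll 2  [load 260/360]
  120 → roll 3 (new)  [load 120/360]
  100 → roll 2  [load 360/360]
  100 → roll 3  [load 220/360]
  80 → roll 3  [load 300/360]
  80 → roll 4 (new)  [load 80/360]
  70 → roll 4  [load 150/360]
  60 → roll 3  [load 360/360]
  50 → roll 4  [load 200/360]
  40 → roll 4  [load 240/360]
4 paper rolls opened.

4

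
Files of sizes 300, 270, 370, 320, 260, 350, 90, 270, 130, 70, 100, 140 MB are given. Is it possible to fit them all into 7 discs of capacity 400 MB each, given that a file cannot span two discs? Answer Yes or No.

Yes

A valid assignment using 7 discs:
  disc 1: 370 = 370
  disc 2: 350 = 350
  disc 3: 320 + 70 = 390
  disc 4: 300 + 100 = 400
  disc 5: 270 + 130 = 400
  disc 6: 270 + 90 = 360
  disc 7: 260 + 140 = 400
Every load is within 400 MB, so 7 discs suffice.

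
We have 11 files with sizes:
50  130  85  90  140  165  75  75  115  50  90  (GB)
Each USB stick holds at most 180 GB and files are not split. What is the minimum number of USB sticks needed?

Total = 165 + 140 + 130 + 115 + 90 + 90 + 85 + 75 + 75 + 50 + 50 = 1065 GB.
Lower bound: ⌈1065/180⌉ = 6 USB sticks.
A packing using 7 USB sticks:
  USB stick 1: 165 = 165
  USB stick 2: 140 = 140
  USB stick 3: 130 + 50 = 180
  USB stick 4: 115 + 50 = 165
  USB stick 5: 90 + 90 = 180
  USB stick 6: 85 + 75 = 160
  USB stick 7: 75 = 75
No arrangement into 6 USB sticks stays within capacity, so 7 is optimal.

7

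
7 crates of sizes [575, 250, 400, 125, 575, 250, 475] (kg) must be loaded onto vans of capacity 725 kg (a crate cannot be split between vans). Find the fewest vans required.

4

Total = 575 + 575 + 475 + 400 + 250 + 250 + 125 = 2650 kg.
Lower bound: ⌈2650/725⌉ = 4 vans.
A packing using 4 vans:
  van 1: 575 + 125 = 700
  van 2: 575 = 575
  van 3: 475 + 250 = 725
  van 4: 400 + 250 = 650
This matches the lower bound, so 4 is optimal.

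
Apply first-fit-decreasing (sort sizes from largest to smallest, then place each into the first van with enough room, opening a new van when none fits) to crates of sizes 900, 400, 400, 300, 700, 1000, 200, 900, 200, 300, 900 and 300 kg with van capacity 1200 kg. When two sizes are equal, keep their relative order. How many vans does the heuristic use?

6

Sorted descending: 1000, 900, 900, 900, 700, 400, 400, 300, 300, 300, 200, 200.
  1000 → van 1 (new)  [load 1000/1200]
  900 → van 2 (new)  [load 900/1200]
  900 → van 3 (new)  [load 900/1200]
  900 → van 4 (new)  [load 900/1200]
  700 → van 5 (new)  [load 700/1200]
  400 → van 5  [load 1100/1200]
  400 → van 6 (new)  [load 400/1200]
  300 → van 2  [load 1200/1200]
  300 → van 3  [load 1200/1200]
  300 → van 4  [load 1200/1200]
  200 → van 1  [load 1200/1200]
  200 → van 6  [load 600/1200]
6 vans opened.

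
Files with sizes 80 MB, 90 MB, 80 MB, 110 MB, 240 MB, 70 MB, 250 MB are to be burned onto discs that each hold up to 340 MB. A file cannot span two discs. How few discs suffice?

3

Total = 250 + 240 + 110 + 90 + 80 + 80 + 70 = 920 MB.
Lower bound: ⌈920/340⌉ = 3 discs.
A packing using 3 discs:
  disc 1: 250 + 90 = 340
  disc 2: 240 + 80 = 320
  disc 3: 110 + 80 + 70 = 260
This matches the lower bound, so 3 is optimal.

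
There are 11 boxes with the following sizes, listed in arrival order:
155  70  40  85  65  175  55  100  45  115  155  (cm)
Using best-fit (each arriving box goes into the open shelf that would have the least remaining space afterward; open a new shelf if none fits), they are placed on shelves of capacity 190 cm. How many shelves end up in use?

  155 → shelf 1 (new)  [load 155/190]
  70 → shelf 2 (new)  [load 70/190]
  40 → shelf 2  [load 110/190]
  85 → shelf 3 (new)  [load 85/190]
  65 → shelf 2  [load 175/190]
  175 → shelf 4 (new)  [load 175/190]
  55 → shelf 3  [load 140/190]
  100 → shelf 5 (new)  [load 100/190]
  45 → shelf 3  [load 185/190]
  115 → shelf 6 (new)  [load 115/190]
  155 → shelf 7 (new)  [load 155/190]
7 shelves opened.

7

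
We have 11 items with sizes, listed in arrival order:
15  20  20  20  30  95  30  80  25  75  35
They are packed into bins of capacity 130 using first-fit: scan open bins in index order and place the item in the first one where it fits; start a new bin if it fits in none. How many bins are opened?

4

  15 → bin 1 (new)  [load 15/130]
  20 → bin 1  [load 35/130]
  20 → bin 1  [load 55/130]
  20 → bin 1  [load 75/130]
  30 → bin 1  [load 105/130]
  95 → bin 2 (new)  [load 95/130]
  30 → bin 2  [load 125/130]
  80 → bin 3 (new)  [load 80/130]
  25 → bin 1  [load 130/130]
  75 → bin 4 (new)  [load 75/130]
  35 → bin 3  [load 115/130]
4 bins opened.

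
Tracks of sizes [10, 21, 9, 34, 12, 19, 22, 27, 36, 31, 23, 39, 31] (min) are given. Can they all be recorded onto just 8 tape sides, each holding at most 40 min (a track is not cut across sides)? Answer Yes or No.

Total = 314 min; ⌈314/40⌉ = 8.
9 tracks each exceed half the capacity and cannot share a side, forcing at least 9 tape sides.
At least 9 tape sides are required, but only 8 are allowed.

No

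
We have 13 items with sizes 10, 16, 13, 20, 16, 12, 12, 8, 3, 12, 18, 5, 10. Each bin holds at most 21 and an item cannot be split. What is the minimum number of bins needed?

9

Total = 20 + 18 + 16 + 16 + 13 + 12 + 12 + 12 + 10 + 10 + 8 + 5 + 3 = 155.
Lower bound: ⌈155/21⌉ = 8 bins.
A packing using 9 bins:
  bin 1: 20 = 20
  bin 2: 18 + 3 = 21
  bin 3: 16 + 5 = 21
  bin 4: 16 = 16
  bin 5: 13 + 8 = 21
  bin 6: 12 = 12
  bin 7: 12 = 12
  bin 8: 12 = 12
  bin 9: 10 + 10 = 20
No arrangement into 8 bins stays within capacity, so 9 is optimal.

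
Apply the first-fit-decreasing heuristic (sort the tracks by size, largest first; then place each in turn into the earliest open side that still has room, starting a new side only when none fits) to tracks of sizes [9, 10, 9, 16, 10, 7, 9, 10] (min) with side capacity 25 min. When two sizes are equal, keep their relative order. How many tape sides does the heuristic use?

Sorted descending: 16, 10, 10, 10, 9, 9, 9, 7.
  16 → side 1 (new)  [load 16/25]
  10 → side 2 (new)  [load 10/25]
  10 → side 2  [load 20/25]
  10 → side 3 (new)  [load 10/25]
  9 → side 1  [load 25/25]
  9 → side 3  [load 19/25]
  9 → side 4 (new)  [load 9/25]
  7 → side 4  [load 16/25]
4 tape sides opened.

4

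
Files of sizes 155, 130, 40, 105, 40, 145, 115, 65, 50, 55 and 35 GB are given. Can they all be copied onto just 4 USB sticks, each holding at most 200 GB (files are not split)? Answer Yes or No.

No

Total = 935 GB; ⌈935/200⌉ = 5.
At least 5 USB sticks are required, but only 4 are allowed.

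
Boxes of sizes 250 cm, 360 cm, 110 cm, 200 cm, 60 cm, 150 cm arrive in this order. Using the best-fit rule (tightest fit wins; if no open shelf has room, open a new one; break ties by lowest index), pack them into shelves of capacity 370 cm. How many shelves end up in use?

4

  250 → shelf 1 (new)  [load 250/370]
  360 → shelf 2 (new)  [load 360/370]
  110 → shelf 1  [load 360/370]
  200 → shelf 3 (new)  [load 200/370]
  60 → shelf 3  [load 260/370]
  150 → shelf 4 (new)  [load 150/370]
4 shelves opened.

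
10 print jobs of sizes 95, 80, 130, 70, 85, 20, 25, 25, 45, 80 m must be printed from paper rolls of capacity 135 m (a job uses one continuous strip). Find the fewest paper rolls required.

6

Total = 130 + 95 + 85 + 80 + 80 + 70 + 45 + 25 + 25 + 20 = 655 m.
Lower bound: ⌈655/135⌉ = 5 paper rolls.
Also, 6 print jobs each exceed 135/2 m, and no two of those can share a roll, so at least 6 paper rolls are needed.
A packing using 6 paper rolls:
  roll 1: 130 = 130
  roll 2: 95 + 25 = 120
  roll 3: 85 + 45 = 130
  roll 4: 80 + 25 + 20 = 125
  roll 5: 80 = 80
  roll 6: 70 = 70
This matches the lower bound, so 6 is optimal.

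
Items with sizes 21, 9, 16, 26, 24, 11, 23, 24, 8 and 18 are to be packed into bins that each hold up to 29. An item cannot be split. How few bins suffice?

Total = 26 + 24 + 24 + 23 + 21 + 18 + 16 + 11 + 9 + 8 = 180.
Lower bound: ⌈180/29⌉ = 7 bins.
A packing using 7 bins:
  bin 1: 26 = 26
  bin 2: 24 = 24
  bin 3: 24 = 24
  bin 4: 23 = 23
  bin 5: 21 + 8 = 29
  bin 6: 18 + 11 = 29
  bin 7: 16 + 9 = 25
This matches the lower bound, so 7 is optimal.

7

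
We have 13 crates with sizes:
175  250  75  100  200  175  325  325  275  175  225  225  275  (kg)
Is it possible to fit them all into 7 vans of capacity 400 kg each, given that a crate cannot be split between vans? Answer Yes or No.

No

Total = 2800 kg; ⌈2800/400⌉ = 7.
The bound of 7 does not rule out 7, but exhaustive search shows no assignment into 7 vans of capacity 400 kg exists — the minimum is 8.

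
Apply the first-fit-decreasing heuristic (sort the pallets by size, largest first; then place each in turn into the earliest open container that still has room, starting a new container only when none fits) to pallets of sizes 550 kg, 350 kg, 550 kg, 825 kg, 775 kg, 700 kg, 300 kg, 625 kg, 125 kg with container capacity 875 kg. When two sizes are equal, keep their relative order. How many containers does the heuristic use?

Sorted descending: 825, 775, 700, 625, 550, 550, 350, 300, 125.
  825 → container 1 (new)  [load 825/875]
  775 → container 2 (new)  [load 775/875]
  700 → container 3 (new)  [load 700/875]
  625 → container 4 (new)  [load 625/875]
  550 → container 5 (new)  [load 550/875]
  550 → container 6 (new)  [load 550/875]
  350 → container 7 (new)  [load 350/875]
  300 → container 5  [load 850/875]
  125 → container 3  [load 825/875]
7 containers opened.

7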